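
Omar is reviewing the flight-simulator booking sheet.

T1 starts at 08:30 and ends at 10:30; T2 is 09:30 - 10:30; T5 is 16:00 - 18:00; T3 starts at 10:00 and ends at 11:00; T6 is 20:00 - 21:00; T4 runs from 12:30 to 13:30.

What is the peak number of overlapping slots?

Sweep the timeline, counting +1 at each start and −1 at each end (ends before starts at a tie):
08:30 start T1 → 1
09:30 start T2 → 2
10:00 start T3 → 3
10:30 end T1 → 2
10:30 end T2 → 1
11:00 end T3 → 0
12:30 start T4 → 1
13:30 end T4 → 0
16:00 start T5 → 1
18:00 end T5 → 0
20:00 start T6 → 1
21:00 end T6 → 0
Peak is 3, at 10:00 (T1, T2, T3).

3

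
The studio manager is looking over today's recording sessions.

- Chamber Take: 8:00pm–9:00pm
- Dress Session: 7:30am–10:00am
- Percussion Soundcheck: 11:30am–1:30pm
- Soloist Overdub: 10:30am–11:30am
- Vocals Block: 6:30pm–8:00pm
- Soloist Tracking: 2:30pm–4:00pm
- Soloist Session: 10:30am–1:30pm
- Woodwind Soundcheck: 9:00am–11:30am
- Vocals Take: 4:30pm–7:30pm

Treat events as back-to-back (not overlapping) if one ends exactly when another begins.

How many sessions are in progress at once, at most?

3

Walk through starts and ends in time order (an end at T is processed before a start at T):
7:30am start Dress Session → 1
9:00am start Woodwind Soundcheck → 2
10:00am end Dress Session → 1
10:30am start Soloist Overdub → 2
10:30am start Soloist Session → 3
11:30am end Soloist Overdub → 2
11:30am end Woodwind Soundcheck → 1
11:30am start Percussion Soundcheck → 2
1:30pm end Percussion Soundcheck → 1
1:30pm end Soloist Session → 0
2:30pm start Soloist Tracking → 1
4:00pm end Soloist Tracking → 0
4:30pm start Vocals Take → 1
6:30pm start Vocals Block → 2
7:30pm end Vocals Take → 1
8:00pm end Vocals Block → 0
8:00pm start Chamber Take → 1
9:00pm end Chamber Take → 0
Peak is 3, at 10:30am (Soloist Overdub, Soloist Session, Woodwind Soundcheck).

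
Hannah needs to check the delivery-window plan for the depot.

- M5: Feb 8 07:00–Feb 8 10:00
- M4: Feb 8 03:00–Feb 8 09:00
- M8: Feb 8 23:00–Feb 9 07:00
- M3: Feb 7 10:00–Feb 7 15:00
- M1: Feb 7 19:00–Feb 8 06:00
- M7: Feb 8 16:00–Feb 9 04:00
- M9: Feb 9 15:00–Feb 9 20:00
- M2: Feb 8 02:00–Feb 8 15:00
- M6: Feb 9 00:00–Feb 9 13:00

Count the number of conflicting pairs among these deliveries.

Check each pair: they overlap iff neither finishes before the other starts.
Sorted by start: M3, M1, M2, M4, M5, M7, M8, M6, M9.
M1 starts after M3 ends — done with M3.
M2 starts before M1 ends → M1 and M2 overlap.
M4 starts before M1 ends → M1 and M4 overlap.
M5 starts after M1 ends — done with M1.
M4 starts before M2 ends → M2 and M4 overlap.
M5 starts before M2 ends → M2 and M5 overlap.
M7 starts after M2 ends — done with M2.
M5 starts before M4 ends → M4 and M5 overlap.
M7 starts after M4 ends — done with M4.
M7 starts after M5 ends — done with M5.
M8 starts before M7 ends → M7 and M8 overlap.
M6 starts before M7 ends → M7 and M6 overlap.
M9 starts after M7 ends.
M6 starts before M8 ends → M8 and M6 overlap.
M9 starts after M8 ends.
M9 starts after M6 ends.
Overlapping pairs: M1 & M2, M1 & M4, M2 & M4, M2 & M5, M4 & M5, M6 & M7, M6 & M8, M7 & M8 — 8 in total.

8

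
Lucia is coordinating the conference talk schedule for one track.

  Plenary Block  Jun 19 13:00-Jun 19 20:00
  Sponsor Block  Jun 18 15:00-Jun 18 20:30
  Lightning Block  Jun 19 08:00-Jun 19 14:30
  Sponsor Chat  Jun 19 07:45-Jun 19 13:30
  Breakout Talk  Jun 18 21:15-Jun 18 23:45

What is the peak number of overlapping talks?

Sort all start/end points and keep a running count:
Jun 18 15:00 start Sponsor Block → 1
Jun 18 20:30 end Sponsor Block → 0
Jun 18 21:15 start Breakout Talk → 1
Jun 18 23:45 end Breakout Talk → 0
Jun 19 07:45 start Sponsor Chat → 1
Jun 19 08:00 start Lightning Block → 2
Jun 19 13:00 start Plenary Block → 3
Jun 19 13:30 end Sponsor Chat → 2
Jun 19 14:30 end Lightning Block → 1
Jun 19 20:00 end Plenary Block → 0
Peak is 3, at Jun 19 13:00 (Lightning Block, Plenary Block, Sponsor Chat).

3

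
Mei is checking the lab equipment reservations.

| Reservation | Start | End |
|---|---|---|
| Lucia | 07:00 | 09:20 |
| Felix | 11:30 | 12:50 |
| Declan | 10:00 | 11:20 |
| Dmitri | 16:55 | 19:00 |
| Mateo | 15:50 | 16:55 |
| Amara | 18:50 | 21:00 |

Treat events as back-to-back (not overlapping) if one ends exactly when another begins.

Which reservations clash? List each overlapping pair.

Amara & Dmitri

Sorted by start: Lucia, Declan, Felix, Mateo, Dmitri, Amara.
Declan starts after Lucia ends — done with Lucia.
Felix starts after Declan ends — done with Declan.
Mateo starts after Felix ends — done with Felix.
Dmitri starts exactly when Mateo ends (back-to-back, no overlap) — done with Mateo.
Amara starts before Dmitri ends → Dmitri and Amara overlap.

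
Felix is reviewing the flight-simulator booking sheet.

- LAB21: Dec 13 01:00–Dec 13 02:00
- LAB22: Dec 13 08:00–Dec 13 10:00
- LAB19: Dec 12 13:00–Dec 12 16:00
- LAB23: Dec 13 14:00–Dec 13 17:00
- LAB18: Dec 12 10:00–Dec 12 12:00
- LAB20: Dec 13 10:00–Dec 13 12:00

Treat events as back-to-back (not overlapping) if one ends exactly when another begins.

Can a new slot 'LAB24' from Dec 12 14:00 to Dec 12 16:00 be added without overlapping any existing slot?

LAB18: ends Dec 12 12:00 at or before LAB24 starts Dec 12 14:00 → clear.
LAB19: starts Dec 12 13:00 before LAB24 ends Dec 12 16:00, and ends Dec 12 16:00 after LAB24 starts Dec 12 14:00 → overlap.
LAB21: starts Dec 13 01:00 at or after LAB24 ends Dec 12 16:00 → clear.
LAB22: starts Dec 13 08:00 at or after LAB24 ends Dec 12 16:00 → clear.
LAB20: starts Dec 13 10:00 at or after LAB24 ends Dec 12 16:00 → clear.
LAB23: starts Dec 13 14:00 at or after LAB24 ends Dec 12 16:00 → clear.
LAB24 overlaps LAB19.

No — it overlaps LAB19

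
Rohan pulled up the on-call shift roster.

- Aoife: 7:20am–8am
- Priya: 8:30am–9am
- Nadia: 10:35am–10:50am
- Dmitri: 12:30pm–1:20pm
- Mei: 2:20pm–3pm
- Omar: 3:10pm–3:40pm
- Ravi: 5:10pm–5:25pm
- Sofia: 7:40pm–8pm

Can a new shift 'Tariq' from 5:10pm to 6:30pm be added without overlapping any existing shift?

Aoife: ends 8am at or before Tariq starts 5:10pm → clear.
Priya: ends 9am at or before Tariq starts 5:10pm → clear.
Nadia: ends 10:50am at or before Tariq starts 5:10pm → clear.
Dmitri: ends 1:20pm at or before Tariq starts 5:10pm → clear.
Mei: ends 3pm at or before Tariq starts 5:10pm → clear.
Omar: ends 3:40pm at or before Tariq starts 5:10pm → clear.
Ravi: starts 5:10pm before Tariq ends 6:30pm, and ends 5:25pm after Tariq starts 5:10pm → overlap.
Sofia: starts 7:40pm at or after Tariq ends 6:30pm → clear.
Tariq overlaps Ravi.

No — it overlaps Ravi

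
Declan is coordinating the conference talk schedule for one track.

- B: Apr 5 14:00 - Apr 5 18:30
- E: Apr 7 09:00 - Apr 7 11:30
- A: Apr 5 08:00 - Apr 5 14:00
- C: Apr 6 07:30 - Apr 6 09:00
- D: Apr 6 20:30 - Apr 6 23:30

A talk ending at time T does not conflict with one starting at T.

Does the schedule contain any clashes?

No

Sorted by start: A, B, C, D, E.
B starts exactly when A ends (back-to-back, no overlap), so nothing later overlaps A either.
C starts after B ends, so nothing later overlaps B either.
D starts after C ends, so nothing later overlaps C either.
E starts after D ends.
Every pair is clear; the schedule has no overlaps.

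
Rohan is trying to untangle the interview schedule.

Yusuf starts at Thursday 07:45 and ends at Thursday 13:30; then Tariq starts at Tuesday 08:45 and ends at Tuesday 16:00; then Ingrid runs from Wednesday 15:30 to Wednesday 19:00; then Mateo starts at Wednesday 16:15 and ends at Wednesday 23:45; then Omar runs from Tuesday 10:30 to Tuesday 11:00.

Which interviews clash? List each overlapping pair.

Check each pair: they overlap iff neither finishes before the other starts.
Sorted by start: Tariq, Omar, Ingrid, Mateo, Yusuf.
Omar starts before Tariq ends → Tariq and Omar overlap.
Ingrid starts after Tariq ends; Tariq is clear from here.
Ingrid starts after Omar ends; Omar is clear from here.
Mateo starts before Ingrid ends → Ingrid and Mateo overlap.
Yusuf starts after Ingrid ends.
Yusuf starts after Mateo ends.

Ingrid & Mateo, Omar & Tariq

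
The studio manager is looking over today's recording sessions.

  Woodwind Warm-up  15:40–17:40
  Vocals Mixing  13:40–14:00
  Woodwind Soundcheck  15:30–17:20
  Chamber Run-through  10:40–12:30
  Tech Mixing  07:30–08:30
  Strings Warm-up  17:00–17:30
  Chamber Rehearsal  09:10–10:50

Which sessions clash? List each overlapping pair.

Check each pair: they overlap iff neither finishes before the other starts.
Sorted by start: Tech Mixing, Chamber Rehearsal, Chamber Run-through, Vocals Mixing, Woodwind Soundcheck, Woodwind Warm-up, Strings Warm-up.
Chamber Rehearsal starts after Tech Mixing ends, so nothing later overlaps Tech Mixing either.
Chamber Run-through starts before Chamber Rehearsal ends → Chamber Rehearsal and Chamber Run-through overlap.
Vocals Mixing starts after Chamber Rehearsal ends, so nothing later overlaps Chamber Rehearsal either.
Vocals Mixing starts after Chamber Run-through ends, so nothing later overlaps Chamber Run-through either.
Woodwind Soundcheck starts after Vocals Mixing ends, so nothing later overlaps Vocals Mixing either.
Woodwind Warm-up starts before Woodwind Soundcheck ends → Woodwind Soundcheck and Woodwind Warm-up overlap.
Strings Warm-up starts before Woodwind Soundcheck ends → Woodwind Soundcheck and Strings Warm-up overlap.
Strings Warm-up starts before Woodwind Warm-up ends → Woodwind Warm-up and Strings Warm-up overlap.

Chamber Rehearsal & Chamber Run-through, Strings Warm-up & Woodwind Soundcheck, Strings Warm-up & Woodwind Warm-up, Woodwind Soundcheck & Woodwind Warm-up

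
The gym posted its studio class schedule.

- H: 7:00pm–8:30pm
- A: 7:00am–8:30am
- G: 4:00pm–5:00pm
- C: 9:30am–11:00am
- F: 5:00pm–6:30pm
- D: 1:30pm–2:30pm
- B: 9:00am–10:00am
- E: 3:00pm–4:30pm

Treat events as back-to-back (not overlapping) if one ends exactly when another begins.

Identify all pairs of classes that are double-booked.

B & C, E & G

Two intervals overlap when each starts before the other ends.
Sorted by start: A, B, C, D, E, G, F, H.
B starts after A ends, so A has no further overlaps.
C starts before B ends → B and C overlap.
D starts after B ends, so B has no further overlaps.
D starts after C ends, so C has no further overlaps.
E starts after D ends, so D has no further overlaps.
G starts before E ends → E and G overlap.
F starts after E ends, so E has no further overlaps.
F starts exactly when G ends (back-to-back, no overlap), so G has no further overlaps.
H starts after F ends.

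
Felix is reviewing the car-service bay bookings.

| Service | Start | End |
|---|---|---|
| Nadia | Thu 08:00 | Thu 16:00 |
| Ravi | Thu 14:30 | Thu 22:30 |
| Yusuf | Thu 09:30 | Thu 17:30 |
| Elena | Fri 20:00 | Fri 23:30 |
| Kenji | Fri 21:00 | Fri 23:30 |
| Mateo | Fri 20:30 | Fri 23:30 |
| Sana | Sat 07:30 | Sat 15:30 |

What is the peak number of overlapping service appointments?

3

Sort all start/end points and keep a running count:
Thu 08:00 start Nadia → 1
Thu 09:30 start Yusuf → 2
Thu 14:30 start Ravi → 3
Thu 16:00 end Nadia → 2
Thu 17:30 end Yusuf → 1
Thu 22:30 end Ravi → 0
Fri 20:00 start Elena → 1
Fri 20:30 start Mateo → 2
Fri 21:00 start Kenji → 3
Fri 23:30 end Elena → 2
Fri 23:30 end Kenji → 1
Fri 23:30 end Mateo → 0
Sat 07:30 start Sana → 1
Sat 15:30 end Sana → 0
Peak is 3, at Thu 14:30 (Nadia, Ravi, Yusuf).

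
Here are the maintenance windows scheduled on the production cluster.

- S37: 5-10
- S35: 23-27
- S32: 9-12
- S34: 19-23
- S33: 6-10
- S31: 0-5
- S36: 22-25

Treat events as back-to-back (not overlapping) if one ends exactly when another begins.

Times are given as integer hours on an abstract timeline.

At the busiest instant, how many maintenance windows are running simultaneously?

Walk through starts and ends in time order (an end at T is processed before a start at T):
0 start S31 → 1
5 end S31 → 0
5 start S37 → 1
6 start S33 → 2
9 start S32 → 3
10 end S33 → 2
10 end S37 → 1
12 end S32 → 0
19 start S34 → 1
22 start S36 → 2
23 end S34 → 1
23 start S35 → 2
25 end S36 → 1
27 end S35 → 0
Peak is 3, at 9 (S32, S33, S37).

3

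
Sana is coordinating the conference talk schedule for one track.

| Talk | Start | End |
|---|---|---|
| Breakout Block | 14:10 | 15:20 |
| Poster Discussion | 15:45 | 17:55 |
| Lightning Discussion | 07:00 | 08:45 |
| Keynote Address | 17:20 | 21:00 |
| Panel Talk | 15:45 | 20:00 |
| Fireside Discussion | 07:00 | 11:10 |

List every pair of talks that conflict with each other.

Sorted by start: Lightning Discussion, Fireside Discussion, Breakout Block, Poster Discussion, Panel Talk, Keynote Address.
Fireside Discussion starts before Lightning Discussion ends → Lightning Discussion and Fireside Discussion overlap.
Breakout Block starts after Lightning Discussion ends — done with Lightning Discussion.
Breakout Block starts after Fireside Discussion ends — done with Fireside Discussion.
Poster Discussion starts after Breakout Block ends — done with Breakout Block.
Panel Talk starts before Poster Discussion ends → Poster Discussion and Panel Talk overlap.
Keynote Address starts before Poster Discussion ends → Poster Discussion and Keynote Address overlap.
Keynote Address starts before Panel Talk ends → Panel Talk and Keynote Address overlap.

Fireside Discussion & Lightning Discussion, Keynote Address & Panel Talk, Keynote Address & Poster Discussion, Panel Talk & Poster Discussion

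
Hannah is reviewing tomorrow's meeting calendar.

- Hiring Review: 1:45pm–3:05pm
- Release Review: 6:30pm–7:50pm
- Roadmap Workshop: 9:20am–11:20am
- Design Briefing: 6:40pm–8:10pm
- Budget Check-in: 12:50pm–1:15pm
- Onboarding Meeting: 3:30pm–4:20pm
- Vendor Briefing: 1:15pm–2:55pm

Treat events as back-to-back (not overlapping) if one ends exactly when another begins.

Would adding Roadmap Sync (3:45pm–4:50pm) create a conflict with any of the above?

Yes — it overlaps Onboarding Meeting

Roadmap Workshop: ends 11:20am at or before Roadmap Sync starts 3:45pm → clear.
Budget Check-in: ends 1:15pm at or before Roadmap Sync starts 3:45pm → clear.
Vendor Briefing: ends 2:55pm at or before Roadmap Sync starts 3:45pm → clear.
Hiring Review: ends 3:05pm at or before Roadmap Sync starts 3:45pm → clear.
Onboarding Meeting: starts 3:30pm before Roadmap Sync ends 4:50pm, and ends 4:20pm after Roadmap Sync starts 3:45pm → overlap.
Release Review: starts 6:30pm at or after Roadmap Sync ends 4:50pm → clear.
Design Briefing: starts 6:40pm at or after Roadmap Sync ends 4:50pm → clear.
Roadmap Sync overlaps Onboarding Meeting.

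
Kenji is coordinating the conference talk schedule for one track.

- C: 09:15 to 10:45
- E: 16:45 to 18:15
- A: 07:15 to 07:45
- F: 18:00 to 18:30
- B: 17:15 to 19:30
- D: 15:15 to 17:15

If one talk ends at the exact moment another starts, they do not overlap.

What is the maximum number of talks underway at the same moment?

Sweep the timeline, counting +1 at each start and −1 at each end (ends before starts at a tie):
07:15 start A → 1
07:45 end A → 0
09:15 start C → 1
10:45 end C → 0
15:15 start D → 1
16:45 start E → 2
17:15 end D → 1
17:15 start B → 2
18:00 start F → 3
18:15 end E → 2
18:30 end F → 1
19:30 end B → 0
Peak is 3, at 18:00 (B, E, F).

3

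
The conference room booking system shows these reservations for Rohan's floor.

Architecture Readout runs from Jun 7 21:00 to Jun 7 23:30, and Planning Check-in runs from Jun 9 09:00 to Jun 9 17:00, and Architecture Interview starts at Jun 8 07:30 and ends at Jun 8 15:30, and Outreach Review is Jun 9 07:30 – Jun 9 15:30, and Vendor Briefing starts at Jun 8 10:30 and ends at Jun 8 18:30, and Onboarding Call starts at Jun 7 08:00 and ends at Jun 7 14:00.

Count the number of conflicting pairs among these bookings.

2

Sorted by start: Onboarding Call, Architecture Readout, Architecture Interview, Vendor Briefing, Outreach Review, Planning Check-in.
Architecture Readout starts after Onboarding Call ends, so Onboarding Call has no further overlaps.
Architecture Interview starts after Architecture Readout ends, so Architecture Readout has no further overlaps.
Vendor Briefing starts before Architecture Interview ends → Architecture Interview and Vendor Briefing overlap.
Outreach Review starts after Architecture Interview ends, so Architecture Interview has no further overlaps.
Outreach Review starts after Vendor Briefing ends, so Vendor Briefing has no further overlaps.
Planning Check-in starts before Outreach Review ends → Outreach Review and Planning Check-in overlap.
Overlapping pairs: Architecture Interview & Vendor Briefing, Outreach Review & Planning Check-in — 2 in total.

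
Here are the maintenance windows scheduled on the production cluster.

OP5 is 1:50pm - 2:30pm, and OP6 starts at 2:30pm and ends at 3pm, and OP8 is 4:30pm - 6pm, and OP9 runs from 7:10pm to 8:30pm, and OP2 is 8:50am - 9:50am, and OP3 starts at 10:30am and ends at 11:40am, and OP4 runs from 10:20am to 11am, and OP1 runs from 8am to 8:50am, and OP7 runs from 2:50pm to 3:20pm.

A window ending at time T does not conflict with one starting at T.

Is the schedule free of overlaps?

Two intervals overlap when each starts before the other ends.
Sorted by start: OP1, OP2, OP4, OP3, OP5, OP6, OP7, OP8, OP9.
OP2 starts exactly when OP1 ends (back-to-back, no overlap); OP1 is clear from here.
OP4 starts after OP2 ends; OP2 is clear from here.
OP3 starts before OP4 ends → OP4 and OP3 overlap.
That's a conflict, so the schedule is not conflict-free.

No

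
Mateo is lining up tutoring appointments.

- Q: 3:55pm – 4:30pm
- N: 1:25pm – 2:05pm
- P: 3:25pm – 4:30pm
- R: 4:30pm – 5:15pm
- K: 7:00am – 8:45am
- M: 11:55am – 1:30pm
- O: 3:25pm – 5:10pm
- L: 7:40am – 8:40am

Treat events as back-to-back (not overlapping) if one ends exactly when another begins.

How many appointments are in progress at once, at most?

3

Sweep the timeline, counting +1 at each start and −1 at each end (ends before starts at a tie):
7:00am start K → 1
7:40am start L → 2
8:40am end L → 1
8:45am end K → 0
11:55am start M → 1
1:25pm start N → 2
1:30pm end M → 1
2:05pm end N → 0
3:25pm start O → 1
3:25pm start P → 2
3:55pm start Q → 3
4:30pm end P → 2
4:30pm end Q → 1
4:30pm start R → 2
5:10pm end O → 1
5:15pm end R → 0
Peak is 3, at 3:55pm (O, P, Q).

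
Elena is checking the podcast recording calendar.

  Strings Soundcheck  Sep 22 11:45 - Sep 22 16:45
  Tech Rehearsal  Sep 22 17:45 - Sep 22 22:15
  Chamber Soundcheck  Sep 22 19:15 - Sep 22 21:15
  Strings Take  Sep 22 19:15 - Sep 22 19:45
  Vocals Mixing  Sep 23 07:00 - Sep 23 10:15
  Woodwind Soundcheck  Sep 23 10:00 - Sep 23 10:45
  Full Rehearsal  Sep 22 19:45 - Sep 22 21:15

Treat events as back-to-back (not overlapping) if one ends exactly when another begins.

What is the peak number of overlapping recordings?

Walk through starts and ends in time order (an end at T is processed before a start at T):
Sep 22 11:45 start Strings Soundcheck → 1
Sep 22 16:45 end Strings Soundcheck → 0
Sep 22 17:45 start Tech Rehearsal → 1
Sep 22 19:15 start Chamber Soundcheck → 2
Sep 22 19:15 start Strings Take → 3
Sep 22 19:45 end Strings Take → 2
Sep 22 19:45 start Full Rehearsal → 3
Sep 22 21:15 end Chamber Soundcheck → 2
Sep 22 21:15 end Full Rehearsal → 1
Sep 22 22:15 end Tech Rehearsal → 0
Sep 23 07:00 start Vocals Mixing → 1
Sep 23 10:00 start Woodwind Soundcheck → 2
Sep 23 10:15 end Vocals Mixing → 1
Sep 23 10:45 end Woodwind Soundcheck → 0
Peak is 3, at Sep 22 19:15 (Chamber Soundcheck, Strings Take, Tech Rehearsal).

3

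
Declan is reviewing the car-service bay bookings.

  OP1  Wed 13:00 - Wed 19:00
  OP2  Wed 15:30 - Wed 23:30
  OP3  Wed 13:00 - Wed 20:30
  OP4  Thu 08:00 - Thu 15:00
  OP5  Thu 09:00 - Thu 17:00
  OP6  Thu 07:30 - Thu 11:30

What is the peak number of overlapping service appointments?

Sweep the timeline, counting +1 at each start and −1 at each end (ends before starts at a tie):
Wed 13:00 start OP1 → 1
Wed 13:00 start OP3 → 2
Wed 15:30 start OP2 → 3
Wed 19:00 end OP1 → 2
Wed 20:30 end OP3 → 1
Wed 23:30 end OP2 → 0
Thu 07:30 start OP6 → 1
Thu 08:00 start OP4 → 2
Thu 09:00 start OP5 → 3
Thu 11:30 end OP6 → 2
Thu 15:00 end OP4 → 1
Thu 17:00 end OP5 → 0
Peak is 3, at Wed 15:30 (OP1, OP2, OP3).

3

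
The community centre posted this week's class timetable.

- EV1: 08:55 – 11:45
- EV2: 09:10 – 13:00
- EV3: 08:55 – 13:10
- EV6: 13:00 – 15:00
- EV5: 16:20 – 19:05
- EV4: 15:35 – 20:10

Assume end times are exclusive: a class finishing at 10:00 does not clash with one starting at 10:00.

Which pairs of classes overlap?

EV1 & EV2, EV1 & EV3, EV2 & EV3, EV3 & EV6, EV4 & EV5

Sorted by start: EV1, EV3, EV2, EV6, EV4, EV5.
EV3 starts before EV1 ends → EV1 and EV3 overlap.
EV2 starts before EV1 ends → EV1 and EV2 overlap.
EV6 starts after EV1 ends, so EV1 has no further overlaps.
EV2 starts before EV3 ends → EV3 and EV2 overlap.
EV6 starts before EV3 ends → EV3 and EV6 overlap.
EV4 starts after EV3 ends, so EV3 has no further overlaps.
EV6 starts exactly when EV2 ends (back-to-back, no overlap), so EV2 has no further overlaps.
EV4 starts after EV6 ends, so EV6 has no further overlaps.
EV5 starts before EV4 ends → EV4 and EV5 overlap.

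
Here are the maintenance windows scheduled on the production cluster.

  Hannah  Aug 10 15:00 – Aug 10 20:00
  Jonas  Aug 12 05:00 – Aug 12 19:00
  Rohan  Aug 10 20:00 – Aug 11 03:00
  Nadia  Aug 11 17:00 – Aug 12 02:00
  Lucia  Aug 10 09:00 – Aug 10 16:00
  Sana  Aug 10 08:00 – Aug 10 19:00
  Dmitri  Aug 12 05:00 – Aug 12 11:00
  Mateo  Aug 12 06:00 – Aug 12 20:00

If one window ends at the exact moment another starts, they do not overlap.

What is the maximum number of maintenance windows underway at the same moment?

3

Sort all start/end points and keep a running count:
Aug 10 08:00 start Sana → 1
Aug 10 09:00 start Lucia → 2
Aug 10 15:00 start Hannah → 3
Aug 10 16:00 end Lucia → 2
Aug 10 19:00 end Sana → 1
Aug 10 20:00 end Hannah → 0
Aug 10 20:00 start Rohan → 1
Aug 11 03:00 end Rohan → 0
Aug 11 17:00 start Nadia → 1
Aug 12 02:00 end Nadia → 0
Aug 12 05:00 start Dmitri → 1
Aug 12 05:00 start Jonas → 2
Aug 12 06:00 start Mateo → 3
Aug 12 11:00 end Dmitri → 2
Aug 12 19:00 end Jonas → 1
Aug 12 20:00 end Mateo → 0
Peak is 3, at Aug 10 15:00 (Hannah, Lucia, Sana).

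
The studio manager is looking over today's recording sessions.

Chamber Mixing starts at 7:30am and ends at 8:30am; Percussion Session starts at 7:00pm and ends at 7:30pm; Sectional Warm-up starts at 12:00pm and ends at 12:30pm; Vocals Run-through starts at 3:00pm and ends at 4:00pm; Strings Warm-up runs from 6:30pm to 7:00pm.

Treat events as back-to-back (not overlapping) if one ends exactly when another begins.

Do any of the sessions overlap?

Sorted by start: Chamber Mixing, Sectional Warm-up, Vocals Run-through, Strings Warm-up, Percussion Session.
Sectional Warm-up starts after Chamber Mixing ends, so nothing later overlaps Chamber Mixing either.
Vocals Run-through starts after Sectional Warm-up ends, so nothing later overlaps Sectional Warm-up either.
Strings Warm-up starts after Vocals Run-through ends, so nothing later overlaps Vocals Run-through either.
Percussion Session starts exactly when Strings Warm-up ends (back-to-back, no overlap).
Every pair is clear; the schedule has no overlaps.

No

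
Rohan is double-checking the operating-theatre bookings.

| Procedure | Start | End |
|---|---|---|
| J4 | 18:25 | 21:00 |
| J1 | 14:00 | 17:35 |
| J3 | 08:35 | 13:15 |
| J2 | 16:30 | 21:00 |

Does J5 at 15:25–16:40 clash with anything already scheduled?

Yes — it overlaps J1, J2

J3: ends 13:15 at or before J5 starts 15:25 → clear.
J1: starts 14:00 before J5 ends 16:40, and ends 17:35 after J5 starts 15:25 → overlap.
J2: starts 16:30 before J5 ends 16:40, and ends 21:00 after J5 starts 15:25 → overlap.
J4: starts 18:25 at or after J5 ends 16:40 → clear.
J5 overlaps J1, J2.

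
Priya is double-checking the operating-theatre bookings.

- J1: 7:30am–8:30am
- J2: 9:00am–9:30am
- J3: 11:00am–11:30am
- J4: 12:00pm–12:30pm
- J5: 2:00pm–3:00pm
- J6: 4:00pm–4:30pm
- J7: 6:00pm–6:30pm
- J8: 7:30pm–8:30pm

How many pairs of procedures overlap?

0

Check each pair: they overlap iff neither finishes before the other starts.
Sorted by start: J1, J2, J3, J4, J5, J6, J7, J8.
J2 starts after J1 ends; J1 is clear from here.
J3 starts after J2 ends; J2 is clear from here.
J4 starts after J3 ends; J3 is clear from here.
J5 starts after J4 ends; J4 is clear from here.
J6 starts after J5 ends; J5 is clear from here.
J7 starts after J6 ends; J6 is clear from here.
J8 starts after J7 ends.
No pair overlaps.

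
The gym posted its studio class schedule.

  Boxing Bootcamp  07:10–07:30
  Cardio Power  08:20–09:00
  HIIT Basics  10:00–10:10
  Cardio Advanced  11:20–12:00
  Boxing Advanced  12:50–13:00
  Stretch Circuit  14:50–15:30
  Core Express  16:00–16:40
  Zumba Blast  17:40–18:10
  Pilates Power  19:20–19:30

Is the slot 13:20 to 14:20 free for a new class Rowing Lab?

Yes — the slot is free

Boxing Bootcamp: ends 07:30 at or before Rowing Lab starts 13:20 → clear.
Cardio Power: ends 09:00 at or before Rowing Lab starts 13:20 → clear.
HIIT Basics: ends 10:10 at or before Rowing Lab starts 13:20 → clear.
Cardio Advanced: ends 12:00 at or before Rowing Lab starts 13:20 → clear.
Boxing Advanced: ends 13:00 at or before Rowing Lab starts 13:20 → clear.
Stretch Circuit: starts 14:50 at or after Rowing Lab ends 14:20 → clear.
Core Express: starts 16:00 at or after Rowing Lab ends 14:20 → clear.
Zumba Blast: starts 17:40 at or after Rowing Lab ends 14:20 → clear.
Pilates Power: starts 19:20 at or after Rowing Lab ends 14:20 → clear.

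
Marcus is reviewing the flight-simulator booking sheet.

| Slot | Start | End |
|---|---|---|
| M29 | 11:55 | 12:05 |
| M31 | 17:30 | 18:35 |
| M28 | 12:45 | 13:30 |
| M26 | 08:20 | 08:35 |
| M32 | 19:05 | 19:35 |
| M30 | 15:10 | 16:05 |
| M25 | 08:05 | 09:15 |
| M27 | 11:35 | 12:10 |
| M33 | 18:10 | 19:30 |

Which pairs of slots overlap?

Check each pair: they overlap iff neither finishes before the other starts.
Sorted by start: M25, M26, M27, M29, M28, M30, M31, M33, M32.
M26 starts before M25 ends → M25 and M26 overlap.
M27 starts after M25 ends, so M25 has no further overlaps.
M27 starts after M26 ends, so M26 has no further overlaps.
M29 starts before M27 ends → M27 and M29 overlap.
M28 starts after M27 ends, so M27 has no further overlaps.
M28 starts after M29 ends, so M29 has no further overlaps.
M30 starts after M28 ends, so M28 has no further overlaps.
M31 starts after M30 ends, so M30 has no further overlaps.
M33 starts before M31 ends → M31 and M33 overlap.
M32 starts after M31 ends.
M32 starts before M33 ends → M33 and M32 overlap.

M25 & M26, M27 & M29, M31 & M33, M32 & M33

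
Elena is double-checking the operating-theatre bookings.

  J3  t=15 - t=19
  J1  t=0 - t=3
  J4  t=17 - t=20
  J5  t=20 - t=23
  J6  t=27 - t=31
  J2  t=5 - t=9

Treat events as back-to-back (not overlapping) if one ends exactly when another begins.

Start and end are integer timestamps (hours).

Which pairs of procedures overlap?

J3 & J4

Sorted by start: J1, J2, J3, J4, J5, J6.
J2 starts after J1 ends, so nothing later overlaps J1 either.
J3 starts after J2 ends, so nothing later overlaps J2 either.
J4 starts before J3 ends → J3 and J4 overlap.
J5 starts after J3 ends, so nothing later overlaps J3 either.
J5 starts exactly when J4 ends (back-to-back, no overlap), so nothing later overlaps J4 either.
J6 starts after J5 ends.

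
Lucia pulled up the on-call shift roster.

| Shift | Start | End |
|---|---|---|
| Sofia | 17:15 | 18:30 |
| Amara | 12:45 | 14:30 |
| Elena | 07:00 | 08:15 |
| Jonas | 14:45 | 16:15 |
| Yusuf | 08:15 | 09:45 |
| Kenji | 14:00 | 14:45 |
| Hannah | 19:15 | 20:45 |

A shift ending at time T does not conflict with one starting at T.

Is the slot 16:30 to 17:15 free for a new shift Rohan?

Elena: ends 08:15 at or before Rohan starts 16:30 → clear.
Yusuf: ends 09:45 at or before Rohan starts 16:30 → clear.
Amara: ends 14:30 at or before Rohan starts 16:30 → clear.
Kenji: ends 14:45 at or before Rohan starts 16:30 → clear.
Jonas: ends 16:15 at or before Rohan starts 16:30 → clear.
Sofia: starts 17:15 at or after Rohan ends 17:15 → clear.
Hannah: starts 19:15 at or after Rohan ends 17:15 → clear.

Yes — the slot is free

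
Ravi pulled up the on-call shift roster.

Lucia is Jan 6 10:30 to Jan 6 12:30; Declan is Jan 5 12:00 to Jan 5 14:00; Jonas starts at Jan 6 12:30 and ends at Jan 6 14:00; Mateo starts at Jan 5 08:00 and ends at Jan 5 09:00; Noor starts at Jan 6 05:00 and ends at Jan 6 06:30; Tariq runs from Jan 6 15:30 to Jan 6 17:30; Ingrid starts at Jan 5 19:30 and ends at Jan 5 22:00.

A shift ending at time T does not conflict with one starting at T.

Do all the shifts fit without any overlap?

Yes

Two intervals overlap when each starts before the other ends.
Sorted by start: Mateo, Declan, Ingrid, Noor, Lucia, Jonas, Tariq.
Declan starts after Mateo ends, so Mateo has no further overlaps.
Ingrid starts after Declan ends, so Declan has no further overlaps.
Noor starts after Ingrid ends, so Ingrid has no further overlaps.
Lucia starts after Noor ends, so Noor has no further overlaps.
Jonas starts exactly when Lucia ends (back-to-back, no overlap), so Lucia has no further overlaps.
Tariq starts after Jonas ends.
Every pair is clear; the schedule has no overlaps.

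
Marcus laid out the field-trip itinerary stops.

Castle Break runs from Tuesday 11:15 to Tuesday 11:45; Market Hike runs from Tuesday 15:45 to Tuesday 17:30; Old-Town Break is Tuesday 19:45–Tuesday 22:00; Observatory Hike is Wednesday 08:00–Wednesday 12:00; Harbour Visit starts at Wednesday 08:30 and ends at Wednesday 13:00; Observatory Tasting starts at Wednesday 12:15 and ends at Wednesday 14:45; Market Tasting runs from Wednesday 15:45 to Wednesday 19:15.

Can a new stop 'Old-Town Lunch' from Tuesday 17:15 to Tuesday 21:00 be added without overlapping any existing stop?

Castle Break: ends Tuesday 11:45 at or before Old-Town Lunch starts Tuesday 17:15 → clear.
Market Hike: starts Tuesday 15:45 before Old-Town Lunch ends Tuesday 21:00, and ends Tuesday 17:30 after Old-Town Lunch starts Tuesday 17:15 → overlap.
Old-Town Break: starts Tuesday 19:45 before Old-Town Lunch ends Tuesday 21:00, and ends Tuesday 22:00 after Old-Town Lunch starts Tuesday 17:15 → overlap.
Observatory Hike: starts Wednesday 08:00 at or after Old-Town Lunch ends Tuesday 21:00 → clear.
Harbour Visit: starts Wednesday 08:30 at or after Old-Town Lunch ends Tuesday 21:00 → clear.
Observatory Tasting: starts Wednesday 12:15 at or after Old-Town Lunch ends Tuesday 21:00 → clear.
Market Tasting: starts Wednesday 15:45 at or after Old-Town Lunch ends Tuesday 21:00 → clear.
Old-Town Lunch overlaps Market Hike, Old-Town Break.

No — it overlaps Market Hike, Old-Town Break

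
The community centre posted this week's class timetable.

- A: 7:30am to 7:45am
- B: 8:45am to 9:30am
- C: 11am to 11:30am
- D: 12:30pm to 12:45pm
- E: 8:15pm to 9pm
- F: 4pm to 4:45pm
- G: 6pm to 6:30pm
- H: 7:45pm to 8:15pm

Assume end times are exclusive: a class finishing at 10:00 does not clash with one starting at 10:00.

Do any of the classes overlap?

Sorted by start: A, B, C, D, F, G, H, E.
B starts after A ends — done with A.
C starts after B ends — done with B.
D starts after C ends — done with C.
F starts after D ends — done with D.
G starts after F ends — done with F.
H starts after G ends — done with G.
E starts exactly when H ends (back-to-back, no overlap).
Every pair is clear; the schedule has no overlaps.

No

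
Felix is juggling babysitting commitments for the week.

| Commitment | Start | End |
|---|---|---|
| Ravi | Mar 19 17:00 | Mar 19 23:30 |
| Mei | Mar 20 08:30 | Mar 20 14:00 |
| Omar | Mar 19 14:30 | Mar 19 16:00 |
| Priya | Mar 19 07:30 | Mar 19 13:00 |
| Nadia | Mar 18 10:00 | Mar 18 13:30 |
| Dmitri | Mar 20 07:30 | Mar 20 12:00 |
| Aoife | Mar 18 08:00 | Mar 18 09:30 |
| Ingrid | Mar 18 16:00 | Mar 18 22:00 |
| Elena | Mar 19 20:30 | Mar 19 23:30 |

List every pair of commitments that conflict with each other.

Dmitri & Mei, Elena & Ravi

Sorted by start: Aoife, Nadia, Ingrid, Priya, Omar, Ravi, Elena, Dmitri, Mei.
Nadia starts after Aoife ends — done with Aoife.
Ingrid starts after Nadia ends — done with Nadia.
Priya starts after Ingrid ends — done with Ingrid.
Omar starts after Priya ends — done with Priya.
Ravi starts after Omar ends — done with Omar.
Elena starts before Ravi ends → Ravi and Elena overlap.
Dmitri starts after Ravi ends — done with Ravi.
Dmitri starts after Elena ends — done with Elena.
Mei starts before Dmitri ends → Dmitri and Mei overlap.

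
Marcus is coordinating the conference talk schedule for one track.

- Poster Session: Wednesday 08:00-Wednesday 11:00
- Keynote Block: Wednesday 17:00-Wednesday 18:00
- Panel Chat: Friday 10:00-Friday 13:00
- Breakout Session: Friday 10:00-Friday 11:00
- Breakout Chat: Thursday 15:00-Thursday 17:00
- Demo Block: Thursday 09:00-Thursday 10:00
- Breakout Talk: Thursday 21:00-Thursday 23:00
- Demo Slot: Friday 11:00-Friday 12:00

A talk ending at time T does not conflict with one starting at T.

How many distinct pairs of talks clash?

2

Sorted by start: Poster Session, Keynote Block, Demo Block, Breakout Chat, Breakout Talk, Breakout Session, Panel Chat, Demo Slot.
Keynote Block starts after Poster Session ends — done with Poster Session.
Demo Block starts after Keynote Block ends — done with Keynote Block.
Breakout Chat starts after Demo Block ends — done with Demo Block.
Breakout Talk starts after Breakout Chat ends — done with Breakout Chat.
Breakout Session starts after Breakout Talk ends — done with Breakout Talk.
Panel Chat starts before Breakout Session ends → Breakout Session and Panel Chat overlap.
Demo Slot starts exactly when Breakout Session ends (back-to-back, no overlap).
Demo Slot starts before Panel Chat ends → Panel Chat and Demo Slot overlap.
Overlapping pairs: Breakout Session & Panel Chat, Demo Slot & Panel Chat — 2 in total.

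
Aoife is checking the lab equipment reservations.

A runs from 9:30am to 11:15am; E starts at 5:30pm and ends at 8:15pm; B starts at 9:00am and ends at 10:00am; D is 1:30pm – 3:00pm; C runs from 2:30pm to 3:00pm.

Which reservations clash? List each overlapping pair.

Sorted by start: B, A, D, C, E.
A starts before B ends → B and A overlap.
D starts after B ends, so nothing later overlaps B either.
D starts after A ends, so nothing later overlaps A either.
C starts before D ends → D and C overlap.
E starts after D ends.
E starts after C ends.

A & B, C & D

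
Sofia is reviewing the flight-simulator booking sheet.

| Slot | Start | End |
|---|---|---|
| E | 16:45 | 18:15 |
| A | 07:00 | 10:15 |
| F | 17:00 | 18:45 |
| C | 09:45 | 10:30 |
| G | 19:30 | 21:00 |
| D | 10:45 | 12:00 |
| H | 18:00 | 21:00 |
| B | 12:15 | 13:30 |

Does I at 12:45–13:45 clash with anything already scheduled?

A: ends 10:15 at or before I starts 12:45 → clear.
C: ends 10:30 at or before I starts 12:45 → clear.
D: ends 12:00 at or before I starts 12:45 → clear.
B: starts 12:15 before I ends 13:45, and ends 13:30 after I starts 12:45 → overlap.
E: starts 16:45 at or after I ends 13:45 → clear.
F: starts 17:00 at or after I ends 13:45 → clear.
H: starts 18:00 at or after I ends 13:45 → clear.
G: starts 19:30 at or after I ends 13:45 → clear.
I overlaps B.

Yes — it overlaps B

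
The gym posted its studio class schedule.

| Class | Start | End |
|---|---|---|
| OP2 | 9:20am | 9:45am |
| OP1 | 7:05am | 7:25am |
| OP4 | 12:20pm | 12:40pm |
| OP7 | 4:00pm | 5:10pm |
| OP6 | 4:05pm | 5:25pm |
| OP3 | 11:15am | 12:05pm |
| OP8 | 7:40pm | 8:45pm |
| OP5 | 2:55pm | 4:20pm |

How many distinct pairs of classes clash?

3

Sorted by start: OP1, OP2, OP3, OP4, OP5, OP7, OP6, OP8.
OP2 starts after OP1 ends — done with OP1.
OP3 starts after OP2 ends — done with OP2.
OP4 starts after OP3 ends — done with OP3.
OP5 starts after OP4 ends — done with OP4.
OP7 starts before OP5 ends → OP5 and OP7 overlap.
OP6 starts before OP5 ends → OP5 and OP6 overlap.
OP8 starts after OP5 ends.
OP6 starts before OP7 ends → OP7 and OP6 overlap.
OP8 starts after OP7 ends.
OP8 starts after OP6 ends.
Overlapping pairs: OP5 & OP6, OP5 & OP7, OP6 & OP7 — 3 in total.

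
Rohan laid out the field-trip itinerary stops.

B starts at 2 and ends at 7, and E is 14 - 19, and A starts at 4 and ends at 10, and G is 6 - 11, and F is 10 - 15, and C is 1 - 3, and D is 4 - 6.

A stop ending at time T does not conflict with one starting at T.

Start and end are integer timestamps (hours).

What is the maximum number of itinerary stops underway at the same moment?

Sort all start/end points and keep a running count:
1 start C → 1
2 start B → 2
3 end C → 1
4 start A → 2
4 start D → 3
6 end D → 2
6 start G → 3
7 end B → 2
10 end A → 1
10 start F → 2
11 end G → 1
14 start E → 2
15 end F → 1
19 end E → 0
Peak is 3, at 4 (A, B, D).

3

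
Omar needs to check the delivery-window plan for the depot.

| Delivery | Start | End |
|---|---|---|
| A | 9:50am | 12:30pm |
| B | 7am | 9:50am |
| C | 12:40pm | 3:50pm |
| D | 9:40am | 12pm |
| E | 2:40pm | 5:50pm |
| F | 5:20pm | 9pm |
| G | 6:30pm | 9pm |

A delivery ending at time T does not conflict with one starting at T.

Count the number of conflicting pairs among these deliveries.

Check each pair: they overlap iff neither finishes before the other starts.
Sorted by start: B, D, A, C, E, F, G.
D starts before B ends → B and D overlap.
A starts exactly when B ends (back-to-back, no overlap), so B has no further overlaps.
A starts before D ends → D and A overlap.
C starts after D ends, so D has no further overlaps.
C starts after A ends, so A has no further overlaps.
E starts before C ends → C and E overlap.
F starts after C ends, so C has no further overlaps.
F starts before E ends → E and F overlap.
G starts after E ends.
G starts before F ends → F and G overlap.
Overlapping pairs: A & D, B & D, C & E, E & F, F & G — 5 in total.

5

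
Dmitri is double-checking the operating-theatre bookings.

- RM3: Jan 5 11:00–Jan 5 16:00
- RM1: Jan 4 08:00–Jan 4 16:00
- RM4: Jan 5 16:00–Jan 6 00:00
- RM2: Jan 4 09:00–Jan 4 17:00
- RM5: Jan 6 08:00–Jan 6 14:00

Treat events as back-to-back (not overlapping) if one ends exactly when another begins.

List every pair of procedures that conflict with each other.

RM1 & RM2

Sorted by start: RM1, RM2, RM3, RM4, RM5.
RM2 starts before RM1 ends → RM1 and RM2 overlap.
RM3 starts after RM1 ends; RM1 is clear from here.
RM3 starts after RM2 ends; RM2 is clear from here.
RM4 starts exactly when RM3 ends (back-to-back, no overlap); RM3 is clear from here.
RM5 starts after RM4 ends.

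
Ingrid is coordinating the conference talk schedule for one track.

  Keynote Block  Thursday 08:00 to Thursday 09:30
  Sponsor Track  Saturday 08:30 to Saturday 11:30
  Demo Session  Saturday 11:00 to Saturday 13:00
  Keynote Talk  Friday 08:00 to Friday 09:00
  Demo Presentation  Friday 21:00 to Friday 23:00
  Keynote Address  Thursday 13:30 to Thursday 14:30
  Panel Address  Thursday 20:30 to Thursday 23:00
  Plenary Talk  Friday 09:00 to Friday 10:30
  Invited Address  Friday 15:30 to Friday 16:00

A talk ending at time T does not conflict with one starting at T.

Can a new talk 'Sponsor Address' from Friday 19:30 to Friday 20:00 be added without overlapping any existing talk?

Yes — the slot is free

Keynote Block: ends Thursday 09:30 at or before Sponsor Address starts Friday 19:30 → clear.
Keynote Address: ends Thursday 14:30 at or before Sponsor Address starts Friday 19:30 → clear.
Panel Address: ends Thursday 23:00 at or before Sponsor Address starts Friday 19:30 → clear.
Keynote Talk: ends Friday 09:00 at or before Sponsor Address starts Friday 19:30 → clear.
Plenary Talk: ends Friday 10:30 at or before Sponsor Address starts Friday 19:30 → clear.
Invited Address: ends Friday 16:00 at or before Sponsor Address starts Friday 19:30 → clear.
Demo Presentation: starts Friday 21:00 at or after Sponsor Address ends Friday 20:00 → clear.
Sponsor Track: starts Saturday 08:30 at or after Sponsor Address ends Friday 20:00 → clear.
Demo Session: starts Saturday 11:00 at or after Sponsor Address ends Friday 20:00 → clear.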